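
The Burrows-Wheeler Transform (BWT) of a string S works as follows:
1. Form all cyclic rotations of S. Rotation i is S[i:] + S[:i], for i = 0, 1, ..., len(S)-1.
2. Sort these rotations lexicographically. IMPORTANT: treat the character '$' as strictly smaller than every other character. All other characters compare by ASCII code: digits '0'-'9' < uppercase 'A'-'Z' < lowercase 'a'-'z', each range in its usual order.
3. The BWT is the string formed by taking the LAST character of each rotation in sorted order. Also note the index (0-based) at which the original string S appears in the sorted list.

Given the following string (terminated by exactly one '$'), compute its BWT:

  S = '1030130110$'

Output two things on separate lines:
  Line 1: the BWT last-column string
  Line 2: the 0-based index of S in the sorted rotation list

Answer: 013311$0010
6

Derivation:
All 11 rotations (rotation i = S[i:]+S[:i]):
  rot[0] = 1030130110$
  rot[1] = 030130110$1
  rot[2] = 30130110$10
  rot[3] = 0130110$103
  rot[4] = 130110$1030
  rot[5] = 30110$10301
  rot[6] = 0110$103013
  rot[7] = 110$1030130
  rot[8] = 10$10301301
  rot[9] = 0$103013011
  rot[10] = $1030130110
Sorted (with $ < everything):
  sorted[0] = $1030130110  (last char: '0')
  sorted[1] = 0$103013011  (last char: '1')
  sorted[2] = 0110$103013  (last char: '3')
  sorted[3] = 0130110$103  (last char: '3')
  sorted[4] = 030130110$1  (last char: '1')
  sorted[5] = 10$10301301  (last char: '1')
  sorted[6] = 1030130110$  (last char: '$')
  sorted[7] = 110$1030130  (last char: '0')
  sorted[8] = 130110$1030  (last char: '0')
  sorted[9] = 30110$10301  (last char: '1')
  sorted[10] = 30130110$10  (last char: '0')
Last column: 013311$0010
Original string S is at sorted index 6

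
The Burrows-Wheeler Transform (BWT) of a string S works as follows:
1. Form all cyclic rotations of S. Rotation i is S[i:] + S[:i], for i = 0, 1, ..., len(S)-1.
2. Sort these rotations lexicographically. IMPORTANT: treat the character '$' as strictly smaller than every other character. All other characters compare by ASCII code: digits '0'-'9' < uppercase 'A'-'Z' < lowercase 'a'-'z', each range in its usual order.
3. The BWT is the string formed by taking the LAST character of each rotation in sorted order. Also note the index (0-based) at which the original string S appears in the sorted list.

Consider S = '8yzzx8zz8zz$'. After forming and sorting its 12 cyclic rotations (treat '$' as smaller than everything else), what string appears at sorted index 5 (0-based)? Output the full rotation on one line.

All 12 rotations (rotation i = S[i:]+S[:i]):
  rot[0] = 8yzzx8zz8zz$
  rot[1] = yzzx8zz8zz$8
  rot[2] = zzx8zz8zz$8y
  rot[3] = zx8zz8zz$8yz
  rot[4] = x8zz8zz$8yzz
  rot[5] = 8zz8zz$8yzzx
  rot[6] = zz8zz$8yzzx8
  rot[7] = z8zz$8yzzx8z
  rot[8] = 8zz$8yzzx8zz
  rot[9] = zz$8yzzx8zz8
  rot[10] = z$8yzzx8zz8z
  rot[11] = $8yzzx8zz8zz
Sorted (with $ < everything):
  sorted[0] = $8yzzx8zz8zz
  sorted[1] = 8yzzx8zz8zz$
  sorted[2] = 8zz$8yzzx8zz
  sorted[3] = 8zz8zz$8yzzx
  sorted[4] = x8zz8zz$8yzz
  sorted[5] = yzzx8zz8zz$8
  sorted[6] = z$8yzzx8zz8z
  sorted[7] = z8zz$8yzzx8z
  sorted[8] = zx8zz8zz$8yz
  sorted[9] = zz$8yzzx8zz8
  sorted[10] = zz8zz$8yzzx8
  sorted[11] = zzx8zz8zz$8y
sorted[5] = yzzx8zz8zz$8

Answer: yzzx8zz8zz$8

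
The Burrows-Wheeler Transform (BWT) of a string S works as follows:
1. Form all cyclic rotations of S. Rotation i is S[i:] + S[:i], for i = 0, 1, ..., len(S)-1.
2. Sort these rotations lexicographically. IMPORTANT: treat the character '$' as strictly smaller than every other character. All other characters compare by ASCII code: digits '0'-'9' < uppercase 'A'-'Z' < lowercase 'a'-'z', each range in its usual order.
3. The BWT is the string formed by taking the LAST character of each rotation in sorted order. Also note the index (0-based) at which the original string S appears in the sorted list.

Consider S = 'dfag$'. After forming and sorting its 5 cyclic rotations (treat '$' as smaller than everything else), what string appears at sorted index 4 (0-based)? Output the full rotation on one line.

All 5 rotations (rotation i = S[i:]+S[:i]):
  rot[0] = dfag$
  rot[1] = fag$d
  rot[2] = ag$df
  rot[3] = g$dfa
  rot[4] = $dfag
Sorted (with $ < everything):
  sorted[0] = $dfag
  sorted[1] = ag$df
  sorted[2] = dfag$
  sorted[3] = fag$d
  sorted[4] = g$dfa
sorted[4] = g$dfa

Answer: g$dfa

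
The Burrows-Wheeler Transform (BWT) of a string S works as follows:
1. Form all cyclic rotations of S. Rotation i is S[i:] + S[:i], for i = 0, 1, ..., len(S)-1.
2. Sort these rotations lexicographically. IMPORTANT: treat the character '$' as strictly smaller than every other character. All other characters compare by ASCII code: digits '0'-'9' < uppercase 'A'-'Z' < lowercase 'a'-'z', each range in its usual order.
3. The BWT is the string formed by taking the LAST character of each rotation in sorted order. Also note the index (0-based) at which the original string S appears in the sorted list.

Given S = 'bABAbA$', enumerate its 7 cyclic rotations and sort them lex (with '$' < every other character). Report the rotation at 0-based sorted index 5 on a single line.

All 7 rotations (rotation i = S[i:]+S[:i]):
  rot[0] = bABAbA$
  rot[1] = ABAbA$b
  rot[2] = BAbA$bA
  rot[3] = AbA$bAB
  rot[4] = bA$bABA
  rot[5] = A$bABAb
  rot[6] = $bABAbA
Sorted (with $ < everything):
  sorted[0] = $bABAbA
  sorted[1] = A$bABAb
  sorted[2] = ABAbA$b
  sorted[3] = AbA$bAB
  sorted[4] = BAbA$bA
  sorted[5] = bA$bABA
  sorted[6] = bABAbA$
sorted[5] = bA$bABA

Answer: bA$bABA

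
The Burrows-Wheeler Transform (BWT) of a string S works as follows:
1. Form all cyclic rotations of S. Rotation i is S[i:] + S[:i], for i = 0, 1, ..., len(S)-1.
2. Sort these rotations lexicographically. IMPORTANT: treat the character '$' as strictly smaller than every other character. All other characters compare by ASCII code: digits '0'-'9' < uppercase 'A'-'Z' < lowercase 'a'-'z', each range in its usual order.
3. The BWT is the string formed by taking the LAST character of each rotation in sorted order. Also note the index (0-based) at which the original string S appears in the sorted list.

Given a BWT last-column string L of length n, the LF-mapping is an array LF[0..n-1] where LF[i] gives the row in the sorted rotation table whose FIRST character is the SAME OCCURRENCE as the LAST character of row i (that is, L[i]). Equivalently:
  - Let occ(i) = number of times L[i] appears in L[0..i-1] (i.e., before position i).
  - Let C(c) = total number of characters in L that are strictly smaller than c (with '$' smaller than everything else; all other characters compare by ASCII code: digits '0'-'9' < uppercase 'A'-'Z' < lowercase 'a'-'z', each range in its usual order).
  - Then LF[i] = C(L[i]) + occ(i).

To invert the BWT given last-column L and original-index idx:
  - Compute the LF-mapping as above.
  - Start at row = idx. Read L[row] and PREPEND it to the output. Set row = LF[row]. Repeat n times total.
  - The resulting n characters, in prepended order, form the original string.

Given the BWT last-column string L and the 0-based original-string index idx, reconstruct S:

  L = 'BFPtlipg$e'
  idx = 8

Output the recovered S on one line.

LF mapping: 1 2 3 9 7 6 8 5 0 4
Walk LF starting at row 8, prepending L[row]:
  step 1: row=8, L[8]='$', prepend. Next row=LF[8]=0
  step 2: row=0, L[0]='B', prepend. Next row=LF[0]=1
  step 3: row=1, L[1]='F', prepend. Next row=LF[1]=2
  step 4: row=2, L[2]='P', prepend. Next row=LF[2]=3
  step 5: row=3, L[3]='t', prepend. Next row=LF[3]=9
  step 6: row=9, L[9]='e', prepend. Next row=LF[9]=4
  step 7: row=4, L[4]='l', prepend. Next row=LF[4]=7
  step 8: row=7, L[7]='g', prepend. Next row=LF[7]=5
  step 9: row=5, L[5]='i', prepend. Next row=LF[5]=6
  step 10: row=6, L[6]='p', prepend. Next row=LF[6]=8
Reversed output: pigletPFB$

Answer: pigletPFB$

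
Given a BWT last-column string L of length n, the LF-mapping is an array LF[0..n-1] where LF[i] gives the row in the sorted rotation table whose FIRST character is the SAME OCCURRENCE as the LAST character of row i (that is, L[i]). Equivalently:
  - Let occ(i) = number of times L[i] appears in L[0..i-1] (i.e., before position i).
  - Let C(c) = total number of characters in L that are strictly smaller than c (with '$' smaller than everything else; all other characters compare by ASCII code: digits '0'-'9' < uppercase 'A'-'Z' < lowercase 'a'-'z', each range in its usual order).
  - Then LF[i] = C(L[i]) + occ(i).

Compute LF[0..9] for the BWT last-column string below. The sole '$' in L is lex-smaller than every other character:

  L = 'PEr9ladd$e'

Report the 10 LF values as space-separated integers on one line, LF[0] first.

Char counts: '$':1, '9':1, 'E':1, 'P':1, 'a':1, 'd':2, 'e':1, 'l':1, 'r':1
C (first-col start): C('$')=0, C('9')=1, C('E')=2, C('P')=3, C('a')=4, C('d')=5, C('e')=7, C('l')=8, C('r')=9
L[0]='P': occ=0, LF[0]=C('P')+0=3+0=3
L[1]='E': occ=0, LF[1]=C('E')+0=2+0=2
L[2]='r': occ=0, LF[2]=C('r')+0=9+0=9
L[3]='9': occ=0, LF[3]=C('9')+0=1+0=1
L[4]='l': occ=0, LF[4]=C('l')+0=8+0=8
L[5]='a': occ=0, LF[5]=C('a')+0=4+0=4
L[6]='d': occ=0, LF[6]=C('d')+0=5+0=5
L[7]='d': occ=1, LF[7]=C('d')+1=5+1=6
L[8]='$': occ=0, LF[8]=C('$')+0=0+0=0
L[9]='e': occ=0, LF[9]=C('e')+0=7+0=7

Answer: 3 2 9 1 8 4 5 6 0 7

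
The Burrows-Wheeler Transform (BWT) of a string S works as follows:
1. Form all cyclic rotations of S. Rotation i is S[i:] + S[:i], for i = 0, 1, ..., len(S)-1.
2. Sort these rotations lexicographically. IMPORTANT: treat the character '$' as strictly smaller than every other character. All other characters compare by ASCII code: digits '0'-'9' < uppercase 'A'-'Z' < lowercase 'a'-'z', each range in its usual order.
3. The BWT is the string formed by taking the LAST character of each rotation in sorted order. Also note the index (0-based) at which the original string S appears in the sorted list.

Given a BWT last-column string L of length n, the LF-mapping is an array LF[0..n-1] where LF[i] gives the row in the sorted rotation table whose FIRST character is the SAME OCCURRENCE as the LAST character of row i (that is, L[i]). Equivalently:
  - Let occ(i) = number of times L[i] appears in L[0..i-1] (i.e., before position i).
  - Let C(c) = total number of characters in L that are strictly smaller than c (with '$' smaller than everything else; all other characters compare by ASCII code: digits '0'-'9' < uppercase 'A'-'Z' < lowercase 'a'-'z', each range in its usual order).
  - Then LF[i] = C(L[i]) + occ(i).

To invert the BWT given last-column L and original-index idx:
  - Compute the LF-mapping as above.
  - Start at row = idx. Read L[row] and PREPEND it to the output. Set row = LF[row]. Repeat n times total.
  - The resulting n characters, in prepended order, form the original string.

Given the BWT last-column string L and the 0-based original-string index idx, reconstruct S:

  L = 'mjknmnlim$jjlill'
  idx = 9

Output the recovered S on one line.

Answer: lnjilkimlmjlnjm$

Derivation:
LF mapping: 11 3 6 14 12 15 7 1 13 0 4 5 8 2 9 10
Walk LF starting at row 9, prepending L[row]:
  step 1: row=9, L[9]='$', prepend. Next row=LF[9]=0
  step 2: row=0, L[0]='m', prepend. Next row=LF[0]=11
  step 3: row=11, L[11]='j', prepend. Next row=LF[11]=5
  step 4: row=5, L[5]='n', prepend. Next row=LF[5]=15
  step 5: row=15, L[15]='l', prepend. Next row=LF[15]=10
  step 6: row=10, L[10]='j', prepend. Next row=LF[10]=4
  step 7: row=4, L[4]='m', prepend. Next row=LF[4]=12
  step 8: row=12, L[12]='l', prepend. Next row=LF[12]=8
  step 9: row=8, L[8]='m', prepend. Next row=LF[8]=13
  step 10: row=13, L[13]='i', prepend. Next row=LF[13]=2
  step 11: row=2, L[2]='k', prepend. Next row=LF[2]=6
  step 12: row=6, L[6]='l', prepend. Next row=LF[6]=7
  step 13: row=7, L[7]='i', prepend. Next row=LF[7]=1
  step 14: row=1, L[1]='j', prepend. Next row=LF[1]=3
  step 15: row=3, L[3]='n', prepend. Next row=LF[3]=14
  step 16: row=14, L[14]='l', prepend. Next row=LF[14]=9
Reversed output: lnjilkimlmjlnjm$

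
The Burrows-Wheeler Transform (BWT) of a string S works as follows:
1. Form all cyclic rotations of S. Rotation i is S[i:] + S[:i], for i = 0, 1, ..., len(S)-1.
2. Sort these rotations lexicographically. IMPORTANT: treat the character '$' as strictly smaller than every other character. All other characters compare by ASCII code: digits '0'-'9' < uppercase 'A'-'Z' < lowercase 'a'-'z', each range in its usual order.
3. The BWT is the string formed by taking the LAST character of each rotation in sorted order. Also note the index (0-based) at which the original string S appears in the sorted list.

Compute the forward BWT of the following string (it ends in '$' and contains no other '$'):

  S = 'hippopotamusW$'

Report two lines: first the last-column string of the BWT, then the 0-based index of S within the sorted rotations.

All 14 rotations (rotation i = S[i:]+S[:i]):
  rot[0] = hippopotamusW$
  rot[1] = ippopotamusW$h
  rot[2] = ppopotamusW$hi
  rot[3] = popotamusW$hip
  rot[4] = opotamusW$hipp
  rot[5] = potamusW$hippo
  rot[6] = otamusW$hippop
  rot[7] = tamusW$hippopo
  rot[8] = amusW$hippopot
  rot[9] = musW$hippopota
  rot[10] = usW$hippopotam
  rot[11] = sW$hippopotamu
  rot[12] = W$hippopotamus
  rot[13] = $hippopotamusW
Sorted (with $ < everything):
  sorted[0] = $hippopotamusW  (last char: 'W')
  sorted[1] = W$hippopotamus  (last char: 's')
  sorted[2] = amusW$hippopot  (last char: 't')
  sorted[3] = hippopotamusW$  (last char: '$')
  sorted[4] = ippopotamusW$h  (last char: 'h')
  sorted[5] = musW$hippopota  (last char: 'a')
  sorted[6] = opotamusW$hipp  (last char: 'p')
  sorted[7] = otamusW$hippop  (last char: 'p')
  sorted[8] = popotamusW$hip  (last char: 'p')
  sorted[9] = potamusW$hippo  (last char: 'o')
  sorted[10] = ppopotamusW$hi  (last char: 'i')
  sorted[11] = sW$hippopotamu  (last char: 'u')
  sorted[12] = tamusW$hippopo  (last char: 'o')
  sorted[13] = usW$hippopotam  (last char: 'm')
Last column: Wst$happpoiuom
Original string S is at sorted index 3

Answer: Wst$happpoiuom
3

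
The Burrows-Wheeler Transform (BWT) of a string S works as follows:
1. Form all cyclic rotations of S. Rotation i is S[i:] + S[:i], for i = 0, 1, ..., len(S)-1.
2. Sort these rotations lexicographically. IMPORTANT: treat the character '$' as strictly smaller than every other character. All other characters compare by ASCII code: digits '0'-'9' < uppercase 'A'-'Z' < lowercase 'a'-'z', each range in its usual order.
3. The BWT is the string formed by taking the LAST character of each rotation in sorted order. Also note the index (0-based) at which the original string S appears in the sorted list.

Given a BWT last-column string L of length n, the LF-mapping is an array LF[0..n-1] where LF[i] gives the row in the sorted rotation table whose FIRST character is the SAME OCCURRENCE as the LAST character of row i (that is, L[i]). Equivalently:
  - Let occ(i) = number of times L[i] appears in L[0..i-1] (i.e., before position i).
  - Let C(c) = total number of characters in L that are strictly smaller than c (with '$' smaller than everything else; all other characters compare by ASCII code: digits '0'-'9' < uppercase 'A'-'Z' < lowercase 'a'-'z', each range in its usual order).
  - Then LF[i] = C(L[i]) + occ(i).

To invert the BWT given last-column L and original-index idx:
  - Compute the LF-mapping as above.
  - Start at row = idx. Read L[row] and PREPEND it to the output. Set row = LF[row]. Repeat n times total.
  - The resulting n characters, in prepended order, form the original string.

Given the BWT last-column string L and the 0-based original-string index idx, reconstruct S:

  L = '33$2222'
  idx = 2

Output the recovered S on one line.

Answer: 223223$

Derivation:
LF mapping: 5 6 0 1 2 3 4
Walk LF starting at row 2, prepending L[row]:
  step 1: row=2, L[2]='$', prepend. Next row=LF[2]=0
  step 2: row=0, L[0]='3', prepend. Next row=LF[0]=5
  step 3: row=5, L[5]='2', prepend. Next row=LF[5]=3
  step 4: row=3, L[3]='2', prepend. Next row=LF[3]=1
  step 5: row=1, L[1]='3', prepend. Next row=LF[1]=6
  step 6: row=6, L[6]='2', prepend. Next row=LF[6]=4
  step 7: row=4, L[4]='2', prepend. Next row=LF[4]=2
Reversed output: 223223$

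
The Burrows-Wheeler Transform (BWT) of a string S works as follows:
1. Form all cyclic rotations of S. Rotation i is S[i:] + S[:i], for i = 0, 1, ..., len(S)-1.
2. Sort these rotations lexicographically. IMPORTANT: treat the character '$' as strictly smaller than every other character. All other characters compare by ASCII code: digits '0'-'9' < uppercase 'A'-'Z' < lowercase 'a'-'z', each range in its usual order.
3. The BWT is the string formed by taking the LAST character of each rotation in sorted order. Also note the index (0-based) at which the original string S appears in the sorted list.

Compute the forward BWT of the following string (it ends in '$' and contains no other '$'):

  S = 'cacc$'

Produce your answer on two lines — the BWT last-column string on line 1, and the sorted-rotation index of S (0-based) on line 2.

All 5 rotations (rotation i = S[i:]+S[:i]):
  rot[0] = cacc$
  rot[1] = acc$c
  rot[2] = cc$ca
  rot[3] = c$cac
  rot[4] = $cacc
Sorted (with $ < everything):
  sorted[0] = $cacc  (last char: 'c')
  sorted[1] = acc$c  (last char: 'c')
  sorted[2] = c$cac  (last char: 'c')
  sorted[3] = cacc$  (last char: '$')
  sorted[4] = cc$ca  (last char: 'a')
Last column: ccc$a
Original string S is at sorted index 3

Answer: ccc$a
3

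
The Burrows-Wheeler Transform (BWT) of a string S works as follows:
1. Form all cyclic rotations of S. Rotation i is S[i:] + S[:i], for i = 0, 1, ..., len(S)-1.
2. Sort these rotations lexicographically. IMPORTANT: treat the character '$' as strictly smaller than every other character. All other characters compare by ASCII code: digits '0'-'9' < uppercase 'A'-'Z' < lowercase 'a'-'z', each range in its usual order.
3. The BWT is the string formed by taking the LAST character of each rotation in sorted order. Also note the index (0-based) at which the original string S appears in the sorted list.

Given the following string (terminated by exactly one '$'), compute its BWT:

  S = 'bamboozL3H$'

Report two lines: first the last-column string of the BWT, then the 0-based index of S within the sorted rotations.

All 11 rotations (rotation i = S[i:]+S[:i]):
  rot[0] = bamboozL3H$
  rot[1] = amboozL3H$b
  rot[2] = mboozL3H$ba
  rot[3] = boozL3H$bam
  rot[4] = oozL3H$bamb
  rot[5] = ozL3H$bambo
  rot[6] = zL3H$bamboo
  rot[7] = L3H$bambooz
  rot[8] = 3H$bamboozL
  rot[9] = H$bamboozL3
  rot[10] = $bamboozL3H
Sorted (with $ < everything):
  sorted[0] = $bamboozL3H  (last char: 'H')
  sorted[1] = 3H$bamboozL  (last char: 'L')
  sorted[2] = H$bamboozL3  (last char: '3')
  sorted[3] = L3H$bambooz  (last char: 'z')
  sorted[4] = amboozL3H$b  (last char: 'b')
  sorted[5] = bamboozL3H$  (last char: '$')
  sorted[6] = boozL3H$bam  (last char: 'm')
  sorted[7] = mboozL3H$ba  (last char: 'a')
  sorted[8] = oozL3H$bamb  (last char: 'b')
  sorted[9] = ozL3H$bambo  (last char: 'o')
  sorted[10] = zL3H$bamboo  (last char: 'o')
Last column: HL3zb$maboo
Original string S is at sorted index 5

Answer: HL3zb$maboo
5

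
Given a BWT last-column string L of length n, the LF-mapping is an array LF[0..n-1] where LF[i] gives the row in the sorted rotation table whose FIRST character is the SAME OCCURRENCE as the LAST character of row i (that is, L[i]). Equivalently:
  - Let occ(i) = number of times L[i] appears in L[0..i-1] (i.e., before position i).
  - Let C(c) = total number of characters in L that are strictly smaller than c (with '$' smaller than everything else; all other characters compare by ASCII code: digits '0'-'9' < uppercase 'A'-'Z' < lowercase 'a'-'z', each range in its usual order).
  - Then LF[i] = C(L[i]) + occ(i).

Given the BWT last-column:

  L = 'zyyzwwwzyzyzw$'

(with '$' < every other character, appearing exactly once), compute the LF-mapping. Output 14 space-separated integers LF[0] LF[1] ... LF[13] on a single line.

Char counts: '$':1, 'w':4, 'y':4, 'z':5
C (first-col start): C('$')=0, C('w')=1, C('y')=5, C('z')=9
L[0]='z': occ=0, LF[0]=C('z')+0=9+0=9
L[1]='y': occ=0, LF[1]=C('y')+0=5+0=5
L[2]='y': occ=1, LF[2]=C('y')+1=5+1=6
L[3]='z': occ=1, LF[3]=C('z')+1=9+1=10
L[4]='w': occ=0, LF[4]=C('w')+0=1+0=1
L[5]='w': occ=1, LF[5]=C('w')+1=1+1=2
L[6]='w': occ=2, LF[6]=C('w')+2=1+2=3
L[7]='z': occ=2, LF[7]=C('z')+2=9+2=11
L[8]='y': occ=2, LF[8]=C('y')+2=5+2=7
L[9]='z': occ=3, LF[9]=C('z')+3=9+3=12
L[10]='y': occ=3, LF[10]=C('y')+3=5+3=8
L[11]='z': occ=4, LF[11]=C('z')+4=9+4=13
L[12]='w': occ=3, LF[12]=C('w')+3=1+3=4
L[13]='$': occ=0, LF[13]=C('$')+0=0+0=0

Answer: 9 5 6 10 1 2 3 11 7 12 8 13 4 0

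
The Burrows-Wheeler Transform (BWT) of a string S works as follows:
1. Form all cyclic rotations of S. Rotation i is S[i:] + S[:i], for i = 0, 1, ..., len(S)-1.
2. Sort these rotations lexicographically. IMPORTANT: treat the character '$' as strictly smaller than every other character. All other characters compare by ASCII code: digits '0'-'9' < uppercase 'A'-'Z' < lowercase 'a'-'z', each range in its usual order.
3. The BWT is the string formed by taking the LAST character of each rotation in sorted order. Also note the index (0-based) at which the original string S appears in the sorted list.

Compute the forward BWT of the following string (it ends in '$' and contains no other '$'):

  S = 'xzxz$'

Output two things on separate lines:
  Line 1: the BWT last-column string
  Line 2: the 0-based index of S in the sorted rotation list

All 5 rotations (rotation i = S[i:]+S[:i]):
  rot[0] = xzxz$
  rot[1] = zxz$x
  rot[2] = xz$xz
  rot[3] = z$xzx
  rot[4] = $xzxz
Sorted (with $ < everything):
  sorted[0] = $xzxz  (last char: 'z')
  sorted[1] = xz$xz  (last char: 'z')
  sorted[2] = xzxz$  (last char: '$')
  sorted[3] = z$xzx  (last char: 'x')
  sorted[4] = zxz$x  (last char: 'x')
Last column: zz$xx
Original string S is at sorted index 2

Answer: zz$xx
2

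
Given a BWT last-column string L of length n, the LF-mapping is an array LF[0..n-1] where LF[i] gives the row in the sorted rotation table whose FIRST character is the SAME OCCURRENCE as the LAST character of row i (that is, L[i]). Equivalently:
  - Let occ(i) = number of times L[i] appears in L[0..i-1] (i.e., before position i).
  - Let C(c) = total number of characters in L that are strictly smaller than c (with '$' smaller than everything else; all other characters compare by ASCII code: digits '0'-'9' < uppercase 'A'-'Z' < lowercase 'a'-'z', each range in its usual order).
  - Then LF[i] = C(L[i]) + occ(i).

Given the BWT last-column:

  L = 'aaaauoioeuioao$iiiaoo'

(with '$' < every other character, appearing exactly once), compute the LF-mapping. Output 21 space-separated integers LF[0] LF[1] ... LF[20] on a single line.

Answer: 1 2 3 4 19 13 8 14 7 20 9 15 5 16 0 10 11 12 6 17 18

Derivation:
Char counts: '$':1, 'a':6, 'e':1, 'i':5, 'o':6, 'u':2
C (first-col start): C('$')=0, C('a')=1, C('e')=7, C('i')=8, C('o')=13, C('u')=19
L[0]='a': occ=0, LF[0]=C('a')+0=1+0=1
L[1]='a': occ=1, LF[1]=C('a')+1=1+1=2
L[2]='a': occ=2, LF[2]=C('a')+2=1+2=3
L[3]='a': occ=3, LF[3]=C('a')+3=1+3=4
L[4]='u': occ=0, LF[4]=C('u')+0=19+0=19
L[5]='o': occ=0, LF[5]=C('o')+0=13+0=13
L[6]='i': occ=0, LF[6]=C('i')+0=8+0=8
L[7]='o': occ=1, LF[7]=C('o')+1=13+1=14
L[8]='e': occ=0, LF[8]=C('e')+0=7+0=7
L[9]='u': occ=1, LF[9]=C('u')+1=19+1=20
L[10]='i': occ=1, LF[10]=C('i')+1=8+1=9
L[11]='o': occ=2, LF[11]=C('o')+2=13+2=15
L[12]='a': occ=4, LF[12]=C('a')+4=1+4=5
L[13]='o': occ=3, LF[13]=C('o')+3=13+3=16
L[14]='$': occ=0, LF[14]=C('$')+0=0+0=0
L[15]='i': occ=2, LF[15]=C('i')+2=8+2=10
L[16]='i': occ=3, LF[16]=C('i')+3=8+3=11
L[17]='i': occ=4, LF[17]=C('i')+4=8+4=12
L[18]='a': occ=5, LF[18]=C('a')+5=1+5=6
L[19]='o': occ=4, LF[19]=C('o')+4=13+4=17
L[20]='o': occ=5, LF[20]=C('o')+5=13+5=18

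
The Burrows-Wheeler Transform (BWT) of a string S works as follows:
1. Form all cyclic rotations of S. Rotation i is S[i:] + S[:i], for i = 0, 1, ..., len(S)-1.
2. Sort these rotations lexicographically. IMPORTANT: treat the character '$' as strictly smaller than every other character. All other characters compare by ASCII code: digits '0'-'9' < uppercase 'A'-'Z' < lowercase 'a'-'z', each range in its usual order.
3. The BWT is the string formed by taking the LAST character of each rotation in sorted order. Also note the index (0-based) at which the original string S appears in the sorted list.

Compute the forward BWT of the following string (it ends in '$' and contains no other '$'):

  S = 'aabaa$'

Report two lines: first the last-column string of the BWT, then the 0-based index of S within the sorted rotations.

Answer: aab$aa
3

Derivation:
All 6 rotations (rotation i = S[i:]+S[:i]):
  rot[0] = aabaa$
  rot[1] = abaa$a
  rot[2] = baa$aa
  rot[3] = aa$aab
  rot[4] = a$aaba
  rot[5] = $aabaa
Sorted (with $ < everything):
  sorted[0] = $aabaa  (last char: 'a')
  sorted[1] = a$aaba  (last char: 'a')
  sorted[2] = aa$aab  (last char: 'b')
  sorted[3] = aabaa$  (last char: '$')
  sorted[4] = abaa$a  (last char: 'a')
  sorted[5] = baa$aa  (last char: 'a')
Last column: aab$aa
Original string S is at sorted index 3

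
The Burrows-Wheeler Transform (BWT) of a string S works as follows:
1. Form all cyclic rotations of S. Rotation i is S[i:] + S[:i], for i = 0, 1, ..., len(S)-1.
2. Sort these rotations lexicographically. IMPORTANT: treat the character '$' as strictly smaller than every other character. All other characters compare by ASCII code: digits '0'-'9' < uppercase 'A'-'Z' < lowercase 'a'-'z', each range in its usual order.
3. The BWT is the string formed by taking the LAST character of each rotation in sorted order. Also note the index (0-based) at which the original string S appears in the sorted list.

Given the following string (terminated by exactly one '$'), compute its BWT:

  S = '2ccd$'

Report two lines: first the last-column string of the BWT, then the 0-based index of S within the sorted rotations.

Answer: d$2cc
1

Derivation:
All 5 rotations (rotation i = S[i:]+S[:i]):
  rot[0] = 2ccd$
  rot[1] = ccd$2
  rot[2] = cd$2c
  rot[3] = d$2cc
  rot[4] = $2ccd
Sorted (with $ < everything):
  sorted[0] = $2ccd  (last char: 'd')
  sorted[1] = 2ccd$  (last char: '$')
  sorted[2] = ccd$2  (last char: '2')
  sorted[3] = cd$2c  (last char: 'c')
  sorted[4] = d$2cc  (last char: 'c')
Last column: d$2cc
Original string S is at sorted index 1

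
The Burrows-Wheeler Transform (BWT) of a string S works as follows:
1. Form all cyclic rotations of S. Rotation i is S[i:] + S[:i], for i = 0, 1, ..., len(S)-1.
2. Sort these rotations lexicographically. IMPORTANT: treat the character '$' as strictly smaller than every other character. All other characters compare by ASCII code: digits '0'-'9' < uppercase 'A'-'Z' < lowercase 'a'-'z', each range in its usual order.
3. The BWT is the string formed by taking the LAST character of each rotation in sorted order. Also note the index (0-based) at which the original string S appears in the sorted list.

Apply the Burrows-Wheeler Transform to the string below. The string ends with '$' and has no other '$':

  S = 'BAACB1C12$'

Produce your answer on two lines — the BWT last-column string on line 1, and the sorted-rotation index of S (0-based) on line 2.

All 10 rotations (rotation i = S[i:]+S[:i]):
  rot[0] = BAACB1C12$
  rot[1] = AACB1C12$B
  rot[2] = ACB1C12$BA
  rot[3] = CB1C12$BAA
  rot[4] = B1C12$BAAC
  rot[5] = 1C12$BAACB
  rot[6] = C12$BAACB1
  rot[7] = 12$BAACB1C
  rot[8] = 2$BAACB1C1
  rot[9] = $BAACB1C12
Sorted (with $ < everything):
  sorted[0] = $BAACB1C12  (last char: '2')
  sorted[1] = 12$BAACB1C  (last char: 'C')
  sorted[2] = 1C12$BAACB  (last char: 'B')
  sorted[3] = 2$BAACB1C1  (last char: '1')
  sorted[4] = AACB1C12$B  (last char: 'B')
  sorted[5] = ACB1C12$BA  (last char: 'A')
  sorted[6] = B1C12$BAAC  (last char: 'C')
  sorted[7] = BAACB1C12$  (last char: '$')
  sorted[8] = C12$BAACB1  (last char: '1')
  sorted[9] = CB1C12$BAA  (last char: 'A')
Last column: 2CB1BAC$1A
Original string S is at sorted index 7

Answer: 2CB1BAC$1A
7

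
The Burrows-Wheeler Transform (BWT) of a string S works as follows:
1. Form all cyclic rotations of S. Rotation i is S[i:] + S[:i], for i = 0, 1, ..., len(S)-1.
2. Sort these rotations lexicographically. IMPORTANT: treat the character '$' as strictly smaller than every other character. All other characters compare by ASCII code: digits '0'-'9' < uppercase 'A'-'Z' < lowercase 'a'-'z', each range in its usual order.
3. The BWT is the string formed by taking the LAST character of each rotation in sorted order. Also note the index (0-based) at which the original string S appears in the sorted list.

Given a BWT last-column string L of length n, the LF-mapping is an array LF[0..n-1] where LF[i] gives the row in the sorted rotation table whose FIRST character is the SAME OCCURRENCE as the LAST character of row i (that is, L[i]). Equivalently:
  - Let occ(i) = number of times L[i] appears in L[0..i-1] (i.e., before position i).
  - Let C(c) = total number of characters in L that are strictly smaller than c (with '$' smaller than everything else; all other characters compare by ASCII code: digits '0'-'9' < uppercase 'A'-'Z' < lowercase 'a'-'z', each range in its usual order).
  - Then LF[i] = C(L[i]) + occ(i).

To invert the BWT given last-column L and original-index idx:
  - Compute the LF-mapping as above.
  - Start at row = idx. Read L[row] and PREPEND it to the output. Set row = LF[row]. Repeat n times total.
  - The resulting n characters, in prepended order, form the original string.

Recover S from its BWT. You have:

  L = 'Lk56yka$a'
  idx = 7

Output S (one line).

LF mapping: 3 6 1 2 8 7 4 0 5
Walk LF starting at row 7, prepending L[row]:
  step 1: row=7, L[7]='$', prepend. Next row=LF[7]=0
  step 2: row=0, L[0]='L', prepend. Next row=LF[0]=3
  step 3: row=3, L[3]='6', prepend. Next row=LF[3]=2
  step 4: row=2, L[2]='5', prepend. Next row=LF[2]=1
  step 5: row=1, L[1]='k', prepend. Next row=LF[1]=6
  step 6: row=6, L[6]='a', prepend. Next row=LF[6]=4
  step 7: row=4, L[4]='y', prepend. Next row=LF[4]=8
  step 8: row=8, L[8]='a', prepend. Next row=LF[8]=5
  step 9: row=5, L[5]='k', prepend. Next row=LF[5]=7
Reversed output: kayak56L$

Answer: kayak56L$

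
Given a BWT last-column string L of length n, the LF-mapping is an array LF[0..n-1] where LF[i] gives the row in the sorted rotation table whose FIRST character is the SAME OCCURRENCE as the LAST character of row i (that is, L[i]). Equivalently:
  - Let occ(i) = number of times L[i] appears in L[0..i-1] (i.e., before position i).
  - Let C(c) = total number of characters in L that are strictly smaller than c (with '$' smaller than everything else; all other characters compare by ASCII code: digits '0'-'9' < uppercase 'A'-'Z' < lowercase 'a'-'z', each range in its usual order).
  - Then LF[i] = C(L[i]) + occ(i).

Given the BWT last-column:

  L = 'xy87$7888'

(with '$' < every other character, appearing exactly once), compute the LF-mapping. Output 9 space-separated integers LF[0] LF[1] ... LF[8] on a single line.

Char counts: '$':1, '7':2, '8':4, 'x':1, 'y':1
C (first-col start): C('$')=0, C('7')=1, C('8')=3, C('x')=7, C('y')=8
L[0]='x': occ=0, LF[0]=C('x')+0=7+0=7
L[1]='y': occ=0, LF[1]=C('y')+0=8+0=8
L[2]='8': occ=0, LF[2]=C('8')+0=3+0=3
L[3]='7': occ=0, LF[3]=C('7')+0=1+0=1
L[4]='$': occ=0, LF[4]=C('$')+0=0+0=0
L[5]='7': occ=1, LF[5]=C('7')+1=1+1=2
L[6]='8': occ=1, LF[6]=C('8')+1=3+1=4
L[7]='8': occ=2, LF[7]=C('8')+2=3+2=5
L[8]='8': occ=3, LF[8]=C('8')+3=3+3=6

Answer: 7 8 3 1 0 2 4 5 6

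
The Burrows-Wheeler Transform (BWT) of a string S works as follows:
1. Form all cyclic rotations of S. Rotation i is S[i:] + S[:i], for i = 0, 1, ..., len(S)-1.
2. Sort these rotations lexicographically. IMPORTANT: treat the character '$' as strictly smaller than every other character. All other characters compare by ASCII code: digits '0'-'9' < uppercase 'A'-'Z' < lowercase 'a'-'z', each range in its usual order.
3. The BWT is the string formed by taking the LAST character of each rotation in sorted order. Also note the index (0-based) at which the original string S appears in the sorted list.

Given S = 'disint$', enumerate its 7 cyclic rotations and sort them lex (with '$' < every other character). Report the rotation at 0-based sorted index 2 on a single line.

All 7 rotations (rotation i = S[i:]+S[:i]):
  rot[0] = disint$
  rot[1] = isint$d
  rot[2] = sint$di
  rot[3] = int$dis
  rot[4] = nt$disi
  rot[5] = t$disin
  rot[6] = $disint
Sorted (with $ < everything):
  sorted[0] = $disint
  sorted[1] = disint$
  sorted[2] = int$dis
  sorted[3] = isint$d
  sorted[4] = nt$disi
  sorted[5] = sint$di
  sorted[6] = t$disin
sorted[2] = int$dis

Answer: int$dis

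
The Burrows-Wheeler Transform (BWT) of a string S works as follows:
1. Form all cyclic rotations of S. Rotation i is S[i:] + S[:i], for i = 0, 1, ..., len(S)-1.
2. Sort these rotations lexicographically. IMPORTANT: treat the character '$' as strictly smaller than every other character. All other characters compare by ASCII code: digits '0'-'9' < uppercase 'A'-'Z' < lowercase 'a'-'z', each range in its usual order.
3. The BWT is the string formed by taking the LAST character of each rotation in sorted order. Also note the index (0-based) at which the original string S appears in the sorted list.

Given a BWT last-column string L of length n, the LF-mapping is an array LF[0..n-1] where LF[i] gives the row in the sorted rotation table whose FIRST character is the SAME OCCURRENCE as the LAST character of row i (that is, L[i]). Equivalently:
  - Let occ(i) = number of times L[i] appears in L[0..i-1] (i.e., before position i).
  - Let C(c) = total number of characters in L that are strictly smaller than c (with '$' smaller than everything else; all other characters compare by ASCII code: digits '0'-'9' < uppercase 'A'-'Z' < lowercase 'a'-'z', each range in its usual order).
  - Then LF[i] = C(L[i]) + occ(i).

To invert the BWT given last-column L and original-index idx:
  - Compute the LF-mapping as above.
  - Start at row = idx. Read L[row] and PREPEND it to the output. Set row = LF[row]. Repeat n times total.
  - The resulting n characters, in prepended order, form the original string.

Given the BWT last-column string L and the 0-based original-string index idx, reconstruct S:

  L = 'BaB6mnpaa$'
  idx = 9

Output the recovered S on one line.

Answer: panama6BB$

Derivation:
LF mapping: 2 4 3 1 7 8 9 5 6 0
Walk LF starting at row 9, prepending L[row]:
  step 1: row=9, L[9]='$', prepend. Next row=LF[9]=0
  step 2: row=0, L[0]='B', prepend. Next row=LF[0]=2
  step 3: row=2, L[2]='B', prepend. Next row=LF[2]=3
  step 4: row=3, L[3]='6', prepend. Next row=LF[3]=1
  step 5: row=1, L[1]='a', prepend. Next row=LF[1]=4
  step 6: row=4, L[4]='m', prepend. Next row=LF[4]=7
  step 7: row=7, L[7]='a', prepend. Next row=LF[7]=5
  step 8: row=5, L[5]='n', prepend. Next row=LF[5]=8
  step 9: row=8, L[8]='a', prepend. Next row=LF[8]=6
  step 10: row=6, L[6]='p', prepend. Next row=LF[6]=9
Reversed output: panama6BB$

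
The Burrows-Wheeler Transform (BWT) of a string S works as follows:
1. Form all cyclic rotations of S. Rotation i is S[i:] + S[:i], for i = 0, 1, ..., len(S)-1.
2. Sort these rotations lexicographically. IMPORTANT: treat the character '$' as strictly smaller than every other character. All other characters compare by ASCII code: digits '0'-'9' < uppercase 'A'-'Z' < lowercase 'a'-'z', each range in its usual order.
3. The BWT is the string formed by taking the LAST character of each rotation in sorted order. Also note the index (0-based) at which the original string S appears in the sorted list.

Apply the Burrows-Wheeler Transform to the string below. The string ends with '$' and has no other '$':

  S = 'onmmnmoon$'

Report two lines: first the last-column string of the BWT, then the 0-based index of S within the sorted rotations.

Answer: nnmnoomo$m
8

Derivation:
All 10 rotations (rotation i = S[i:]+S[:i]):
  rot[0] = onmmnmoon$
  rot[1] = nmmnmoon$o
  rot[2] = mmnmoon$on
  rot[3] = mnmoon$onm
  rot[4] = nmoon$onmm
  rot[5] = moon$onmmn
  rot[6] = oon$onmmnm
  rot[7] = on$onmmnmo
  rot[8] = n$onmmnmoo
  rot[9] = $onmmnmoon
Sorted (with $ < everything):
  sorted[0] = $onmmnmoon  (last char: 'n')
  sorted[1] = mmnmoon$on  (last char: 'n')
  sorted[2] = mnmoon$onm  (last char: 'm')
  sorted[3] = moon$onmmn  (last char: 'n')
  sorted[4] = n$onmmnmoo  (last char: 'o')
  sorted[5] = nmmnmoon$o  (last char: 'o')
  sorted[6] = nmoon$onmm  (last char: 'm')
  sorted[7] = on$onmmnmo  (last char: 'o')
  sorted[8] = onmmnmoon$  (last char: '$')
  sorted[9] = oon$onmmnm  (last char: 'm')
Last column: nnmnoomo$m
Original string S is at sorted index 8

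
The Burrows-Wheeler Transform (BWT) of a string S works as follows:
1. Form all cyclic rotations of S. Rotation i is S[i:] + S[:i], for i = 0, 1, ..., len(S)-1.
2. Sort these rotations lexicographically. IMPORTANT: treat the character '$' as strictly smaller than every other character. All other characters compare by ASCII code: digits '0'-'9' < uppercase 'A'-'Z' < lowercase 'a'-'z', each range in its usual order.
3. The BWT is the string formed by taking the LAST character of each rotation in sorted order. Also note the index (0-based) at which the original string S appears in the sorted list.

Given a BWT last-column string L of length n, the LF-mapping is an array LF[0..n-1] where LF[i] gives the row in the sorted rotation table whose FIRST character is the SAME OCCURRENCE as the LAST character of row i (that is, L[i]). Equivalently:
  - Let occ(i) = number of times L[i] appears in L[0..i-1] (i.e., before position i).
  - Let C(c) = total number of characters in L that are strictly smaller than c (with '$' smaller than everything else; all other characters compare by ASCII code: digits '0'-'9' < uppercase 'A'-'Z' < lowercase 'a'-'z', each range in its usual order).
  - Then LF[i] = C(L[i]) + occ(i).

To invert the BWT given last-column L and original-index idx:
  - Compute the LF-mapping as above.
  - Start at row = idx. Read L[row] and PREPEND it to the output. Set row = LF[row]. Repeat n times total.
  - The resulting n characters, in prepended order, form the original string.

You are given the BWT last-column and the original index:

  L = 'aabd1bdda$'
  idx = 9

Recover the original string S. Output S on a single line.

LF mapping: 2 3 5 7 1 6 8 9 4 0
Walk LF starting at row 9, prepending L[row]:
  step 1: row=9, L[9]='$', prepend. Next row=LF[9]=0
  step 2: row=0, L[0]='a', prepend. Next row=LF[0]=2
  step 3: row=2, L[2]='b', prepend. Next row=LF[2]=5
  step 4: row=5, L[5]='b', prepend. Next row=LF[5]=6
  step 5: row=6, L[6]='d', prepend. Next row=LF[6]=8
  step 6: row=8, L[8]='a', prepend. Next row=LF[8]=4
  step 7: row=4, L[4]='1', prepend. Next row=LF[4]=1
  step 8: row=1, L[1]='a', prepend. Next row=LF[1]=3
  step 9: row=3, L[3]='d', prepend. Next row=LF[3]=7
  step 10: row=7, L[7]='d', prepend. Next row=LF[7]=9
Reversed output: dda1adbba$

Answer: dda1adbba$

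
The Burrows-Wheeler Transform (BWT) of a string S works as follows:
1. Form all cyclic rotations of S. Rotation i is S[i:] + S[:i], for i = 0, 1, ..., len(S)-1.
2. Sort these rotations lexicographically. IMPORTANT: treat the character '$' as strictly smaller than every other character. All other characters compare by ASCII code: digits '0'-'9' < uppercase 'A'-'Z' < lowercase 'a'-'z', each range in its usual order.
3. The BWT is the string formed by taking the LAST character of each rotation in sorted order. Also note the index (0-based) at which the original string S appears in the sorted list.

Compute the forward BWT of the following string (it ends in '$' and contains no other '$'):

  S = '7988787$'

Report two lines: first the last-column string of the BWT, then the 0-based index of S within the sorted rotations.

Answer: 788$7897
3

Derivation:
All 8 rotations (rotation i = S[i:]+S[:i]):
  rot[0] = 7988787$
  rot[1] = 988787$7
  rot[2] = 88787$79
  rot[3] = 8787$798
  rot[4] = 787$7988
  rot[5] = 87$79887
  rot[6] = 7$798878
  rot[7] = $7988787
Sorted (with $ < everything):
  sorted[0] = $7988787  (last char: '7')
  sorted[1] = 7$798878  (last char: '8')
  sorted[2] = 787$7988  (last char: '8')
  sorted[3] = 7988787$  (last char: '$')
  sorted[4] = 87$79887  (last char: '7')
  sorted[5] = 8787$798  (last char: '8')
  sorted[6] = 88787$79  (last char: '9')
  sorted[7] = 988787$7  (last char: '7')
Last column: 788$7897
Original string S is at sorted index 3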